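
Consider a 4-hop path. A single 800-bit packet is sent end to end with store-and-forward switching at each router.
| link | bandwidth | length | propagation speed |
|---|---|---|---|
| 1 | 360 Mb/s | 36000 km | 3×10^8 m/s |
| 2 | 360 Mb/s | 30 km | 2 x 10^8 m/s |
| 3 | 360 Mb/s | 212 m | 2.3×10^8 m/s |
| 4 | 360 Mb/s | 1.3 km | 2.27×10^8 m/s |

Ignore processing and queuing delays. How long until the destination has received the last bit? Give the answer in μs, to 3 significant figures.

120000 μs

Transmission delay per hop = L/R = 800/360000000 = 2.22222 μs; 4 hops → 8.88889 μs.
Propagation delays (d/s per hop): 120000, 150, 0.921739, 5.72687 μs; sum = 120157 μs.
End-to-end = 120000 μs.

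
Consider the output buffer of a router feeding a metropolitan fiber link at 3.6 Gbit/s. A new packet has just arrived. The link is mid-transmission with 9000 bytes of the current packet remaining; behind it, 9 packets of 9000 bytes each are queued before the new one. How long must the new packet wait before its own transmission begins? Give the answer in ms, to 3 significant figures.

Each queued packet: L/R = 72000/3600000000 = 0.02 ms.
9 queued → 0.18 ms.
Plus remaining 72000 bits of current packet: 0.02 ms.
Queuing delay = 0.200 ms.

0.200 ms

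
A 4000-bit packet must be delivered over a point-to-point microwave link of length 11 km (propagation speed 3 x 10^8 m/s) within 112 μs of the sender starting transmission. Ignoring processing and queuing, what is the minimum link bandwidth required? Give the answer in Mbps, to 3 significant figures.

Propagation delay = 11000 / 300000000 = 36.6667 μs.
Transmission budget = 112 − 36.6667 = 75.3333 μs.
R ≥ L / t_tx = 4000 bits / 7.53333e-05 s = 53.1 Mbps.

53.1 Mbps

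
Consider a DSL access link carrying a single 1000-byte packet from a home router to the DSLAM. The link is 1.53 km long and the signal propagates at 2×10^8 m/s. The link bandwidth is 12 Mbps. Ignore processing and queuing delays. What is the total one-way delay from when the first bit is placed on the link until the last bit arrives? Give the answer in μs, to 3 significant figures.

L = 1000 × 8 = 8000 bits.
Transmission delay = L/R = 8000 / 12000000 = 666.667 μs.
Propagation delay = d/s = 1530 m / 200000000 m/s = 7.65 μs.
Total = 674 μs.

674 μs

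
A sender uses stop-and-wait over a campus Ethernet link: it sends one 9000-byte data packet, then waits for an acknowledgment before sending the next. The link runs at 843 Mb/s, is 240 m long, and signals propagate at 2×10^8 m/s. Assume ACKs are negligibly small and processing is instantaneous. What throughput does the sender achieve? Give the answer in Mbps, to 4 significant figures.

820.0 Mbps

t_tx = L/R = 72000/843000000 = 8.54093e-05 s.
t_prop = 240/200000000 = 1.2e-06 s; RTT = 2.4e-06 s.
Cycle = t_tx + RTT = 8.78093e-05 s.
Throughput = L / cycle = 72000 / 8.78093e-05 = 820.0 Mbps.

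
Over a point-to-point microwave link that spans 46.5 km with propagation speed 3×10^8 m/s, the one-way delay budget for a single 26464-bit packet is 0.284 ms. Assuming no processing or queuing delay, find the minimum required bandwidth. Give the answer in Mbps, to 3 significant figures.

Propagation delay = 46500 / 300000000 = 0.155 ms.
Transmission budget = 0.284 − 0.155 = 0.129 ms.
R ≥ L / t_tx = 26464 bits / 0.000129 s = 205 Mbps.

205 Mbps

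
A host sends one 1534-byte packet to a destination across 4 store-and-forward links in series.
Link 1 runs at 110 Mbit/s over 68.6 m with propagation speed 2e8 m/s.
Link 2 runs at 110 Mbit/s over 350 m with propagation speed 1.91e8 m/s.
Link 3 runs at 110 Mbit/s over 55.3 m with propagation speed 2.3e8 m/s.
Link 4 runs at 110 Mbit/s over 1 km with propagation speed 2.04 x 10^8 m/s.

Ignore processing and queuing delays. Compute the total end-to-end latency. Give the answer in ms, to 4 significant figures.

L = 1534 × 8 = 12272 bits.
Transmission delay per hop = L/R = 12272/110000000 = 0.111564 ms; 4 hops → 0.446255 ms.
Propagation delays (d/s per hop): 0.000343, 0.00183246, 0.000240435, 0.00490196 ms; sum = 0.00731786 ms.
End-to-end = 0.4536 ms.

0.4536 ms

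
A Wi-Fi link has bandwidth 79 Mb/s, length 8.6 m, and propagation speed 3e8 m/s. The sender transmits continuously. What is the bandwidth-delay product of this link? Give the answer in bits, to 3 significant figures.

2.26 bits

Propagation delay = 8.6 / 300000000 = 2.86667e-08 s.
BDP = R × t_prop = 79000000 × 2.86667e-08 = 2.26467 bits.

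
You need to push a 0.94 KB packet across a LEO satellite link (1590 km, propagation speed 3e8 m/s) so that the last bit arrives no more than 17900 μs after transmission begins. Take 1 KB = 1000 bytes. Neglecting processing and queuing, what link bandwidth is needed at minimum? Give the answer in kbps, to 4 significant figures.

L = 7520 bits.
Propagation delay = 1590000 / 300000000 = 5300 μs.
Transmission budget = 17900 − 5300 = 12600 μs.
R ≥ L / t_tx = 7520 bits / 0.0126 s = 596.8 kbps.

596.8 kbps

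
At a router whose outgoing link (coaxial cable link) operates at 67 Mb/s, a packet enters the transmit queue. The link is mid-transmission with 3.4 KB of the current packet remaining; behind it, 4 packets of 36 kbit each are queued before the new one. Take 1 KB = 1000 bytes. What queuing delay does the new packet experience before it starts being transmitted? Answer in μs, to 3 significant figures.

2560 μs

Each queued packet: L/R = 36000/67000000 = 537.313 μs.
4 queued → 2149.25 μs.
Plus remaining 27200 bits of current packet: 405.97 μs.
Queuing delay = 2560 μs.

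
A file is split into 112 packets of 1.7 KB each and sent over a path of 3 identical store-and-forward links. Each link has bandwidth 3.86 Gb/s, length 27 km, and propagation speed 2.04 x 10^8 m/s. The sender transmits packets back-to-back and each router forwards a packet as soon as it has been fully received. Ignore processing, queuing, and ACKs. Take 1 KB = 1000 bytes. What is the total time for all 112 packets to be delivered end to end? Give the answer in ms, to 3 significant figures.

0.799 ms

Per-hop transmission t_tx = L/R = 13600/3860000000 = 0.00352332 ms.
Per-hop propagation t_prop = 27000/204000000 = 0.132353 ms.
Pipeline fill: first packet needs 3·t_tx to clear all hops; remaining 111 packets each add one t_tx.
Total = (3+112-1)·t_tx + 3·t_prop = 114·0.00352332 + 3·0.132353 = 0.799 ms.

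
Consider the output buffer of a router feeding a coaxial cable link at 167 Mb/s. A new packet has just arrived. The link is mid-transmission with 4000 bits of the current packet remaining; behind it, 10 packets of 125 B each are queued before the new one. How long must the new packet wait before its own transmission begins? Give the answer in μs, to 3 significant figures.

Each queued packet: L/R = 1000/167000000 = 5.98802 μs.
10 queued → 59.8802 μs.
Plus remaining 4000 bits of current packet: 23.9521 μs.
Queuing delay = 83.8 μs.

83.8 μs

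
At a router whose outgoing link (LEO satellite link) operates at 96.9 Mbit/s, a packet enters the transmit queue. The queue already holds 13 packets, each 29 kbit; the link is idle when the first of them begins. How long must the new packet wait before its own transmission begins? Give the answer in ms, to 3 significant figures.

Each queued packet: L/R = 29000/96900000 = 0.299278 ms.
13 queued → 3.89061 ms.
Queuing delay = 3.89 ms.

3.89 ms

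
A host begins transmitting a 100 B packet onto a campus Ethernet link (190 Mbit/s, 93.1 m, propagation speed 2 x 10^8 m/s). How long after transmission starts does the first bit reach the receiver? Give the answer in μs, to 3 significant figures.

First bit experiences only propagation delay: d/s = 93.1/200000000 = 0.466 μs.

0.466 μs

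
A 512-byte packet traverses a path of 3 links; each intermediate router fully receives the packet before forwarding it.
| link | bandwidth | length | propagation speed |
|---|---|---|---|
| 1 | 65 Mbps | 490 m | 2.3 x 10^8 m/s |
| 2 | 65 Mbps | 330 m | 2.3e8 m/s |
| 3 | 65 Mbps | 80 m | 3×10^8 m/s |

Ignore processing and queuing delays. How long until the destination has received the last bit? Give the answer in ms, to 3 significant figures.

0.193 ms

L = 512 × 8 = 4096 bits.
Transmission delay per hop = L/R = 4096/65000000 = 0.0630154 ms; 3 hops → 0.189046 ms.
Propagation delays (d/s per hop): 0.00213043, 0.00143478, 0.000266667 ms; sum = 0.00383188 ms.
End-to-end = 0.193 ms.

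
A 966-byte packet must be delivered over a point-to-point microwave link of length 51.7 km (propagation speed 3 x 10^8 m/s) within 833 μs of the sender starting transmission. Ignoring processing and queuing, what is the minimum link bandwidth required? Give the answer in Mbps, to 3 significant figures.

11.7 Mbps

L = 7728 bits.
Propagation delay = 51700 / 300000000 = 172.333 μs.
Transmission budget = 833 − 172.333 = 660.667 μs.
R ≥ L / t_tx = 7728 bits / 0.000660667 s = 11.7 Mbps.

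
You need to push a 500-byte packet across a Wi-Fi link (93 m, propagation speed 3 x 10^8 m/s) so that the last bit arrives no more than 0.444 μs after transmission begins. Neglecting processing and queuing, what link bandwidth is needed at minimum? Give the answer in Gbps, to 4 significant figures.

29.85 Gbps

L = 4000 bits.
Propagation delay = 93 / 300000000 = 0.31 μs.
Transmission budget = 0.444 − 0.31 = 0.134 μs.
R ≥ L / t_tx = 4000 bits / 1.34e-07 s = 29.85 Gbps.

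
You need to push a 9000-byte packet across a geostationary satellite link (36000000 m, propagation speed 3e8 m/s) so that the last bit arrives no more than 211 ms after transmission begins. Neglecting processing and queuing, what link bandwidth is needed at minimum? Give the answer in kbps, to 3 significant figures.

791 kbps

L = 72000 bits.
Propagation delay = 36000000 / 300000000 = 120 ms.
Transmission budget = 211 − 120 = 91 ms.
R ≥ L / t_tx = 72000 bits / 0.091 s = 791 kbps.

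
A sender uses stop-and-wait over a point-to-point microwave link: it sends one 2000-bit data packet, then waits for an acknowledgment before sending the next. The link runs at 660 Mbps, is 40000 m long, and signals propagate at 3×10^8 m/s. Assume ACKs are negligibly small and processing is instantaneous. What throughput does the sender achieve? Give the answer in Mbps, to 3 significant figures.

7.42 Mbps

t_tx = L/R = 2000/660000000 = 3.0303e-06 s.
t_prop = 40000/300000000 = 0.000133333 s; RTT = 0.000266667 s.
Cycle = t_tx + RTT = 0.000269697 s.
Throughput = L / cycle = 2000 / 0.000269697 = 7.42 Mbps.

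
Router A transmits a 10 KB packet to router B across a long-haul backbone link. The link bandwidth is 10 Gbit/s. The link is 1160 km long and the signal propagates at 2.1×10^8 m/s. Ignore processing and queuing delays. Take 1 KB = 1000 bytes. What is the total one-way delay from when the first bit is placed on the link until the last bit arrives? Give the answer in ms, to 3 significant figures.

L = 80000 bits.
Transmission delay = L/R = 80000 / 10000000000 = 0.008 ms.
Propagation delay = d/s = 1160000 m / 210000000 m/s = 5.52381 ms.
Total = 5.53 ms.

5.53 ms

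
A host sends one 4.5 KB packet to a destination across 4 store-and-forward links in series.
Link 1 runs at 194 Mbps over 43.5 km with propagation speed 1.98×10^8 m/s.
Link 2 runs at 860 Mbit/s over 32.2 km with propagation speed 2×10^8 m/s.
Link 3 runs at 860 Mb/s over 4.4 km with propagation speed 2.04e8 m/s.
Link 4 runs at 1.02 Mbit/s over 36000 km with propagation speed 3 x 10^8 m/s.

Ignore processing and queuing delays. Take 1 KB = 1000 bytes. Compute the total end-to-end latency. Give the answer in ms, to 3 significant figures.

156 ms

L = 36000 bits.
Transmission delays (L/R per hop): 0.185567, 0.0418605, 0.0418605, 35.2941 ms; sum = 35.5634 ms.
Propagation delays (d/s per hop): 0.219697, 0.161, 0.0215686, 120 ms; sum = 120.402 ms.
End-to-end = 156 ms.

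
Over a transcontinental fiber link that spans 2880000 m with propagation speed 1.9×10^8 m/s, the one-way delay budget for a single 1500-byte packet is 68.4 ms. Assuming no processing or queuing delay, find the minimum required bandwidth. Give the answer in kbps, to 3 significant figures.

L = 12000 bits.
Propagation delay = 2880000 / 190000000 = 15.1579 ms.
Transmission budget = 68.4 − 15.1579 = 53.2421 ms.
R ≥ L / t_tx = 12000 bits / 0.0532421 s = 225 kbps.

225 kbps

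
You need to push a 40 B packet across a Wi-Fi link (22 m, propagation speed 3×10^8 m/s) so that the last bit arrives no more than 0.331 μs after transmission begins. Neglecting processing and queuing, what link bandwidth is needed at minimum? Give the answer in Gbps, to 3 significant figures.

L = 320 bits.
Propagation delay = 22 / 300000000 = 0.0733333 μs.
Transmission budget = 0.331 − 0.0733333 = 0.257667 μs.
R ≥ L / t_tx = 320 bits / 2.57667e-07 s = 1.24 Gbps.

1.24 Gbps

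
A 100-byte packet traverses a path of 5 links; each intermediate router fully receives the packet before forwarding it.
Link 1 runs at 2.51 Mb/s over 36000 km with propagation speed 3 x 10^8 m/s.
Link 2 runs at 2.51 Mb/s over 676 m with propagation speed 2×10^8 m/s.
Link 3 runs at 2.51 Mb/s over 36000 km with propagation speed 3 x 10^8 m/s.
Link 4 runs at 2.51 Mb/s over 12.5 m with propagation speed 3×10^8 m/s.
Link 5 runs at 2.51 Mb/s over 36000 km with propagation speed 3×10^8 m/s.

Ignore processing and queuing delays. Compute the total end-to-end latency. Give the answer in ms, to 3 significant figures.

362 ms

L = 100 × 8 = 800 bits.
Transmission delay per hop = L/R = 800/2510000 = 0.318725 ms; 5 hops → 1.59363 ms.
Propagation delays (d/s per hop): 120, 0.00338, 120, 4.16667e-05, 120 ms; sum = 360.003 ms.
End-to-end = 362 ms.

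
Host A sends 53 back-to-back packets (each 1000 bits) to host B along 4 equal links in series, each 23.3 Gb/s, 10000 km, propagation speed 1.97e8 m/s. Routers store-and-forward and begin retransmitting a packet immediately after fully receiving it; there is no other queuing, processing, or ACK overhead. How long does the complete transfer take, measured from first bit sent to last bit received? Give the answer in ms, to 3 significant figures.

203 ms

Per-hop transmission t_tx = L/R = 1000/23300000000 = 4.29185e-05 ms.
Per-hop propagation t_prop = 10000000/197000000 = 50.7614 ms.
Pipeline fill: first packet needs 4·t_tx to clear all hops; remaining 52 packets each add one t_tx.
Total = (4+53-1)·t_tx + 4·t_prop = 56·4.29185e-05 + 4·50.7614 = 203 ms.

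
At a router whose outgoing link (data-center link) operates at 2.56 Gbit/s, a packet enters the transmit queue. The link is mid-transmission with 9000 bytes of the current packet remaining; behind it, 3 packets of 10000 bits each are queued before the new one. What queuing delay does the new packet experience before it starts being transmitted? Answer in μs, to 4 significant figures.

Each queued packet: L/R = 10000/2560000000 = 3.90625 μs.
3 queued → 11.7188 μs.
Plus remaining 72000 bits of current packet: 28.125 μs.
Queuing delay = 39.84 μs.

39.84 μs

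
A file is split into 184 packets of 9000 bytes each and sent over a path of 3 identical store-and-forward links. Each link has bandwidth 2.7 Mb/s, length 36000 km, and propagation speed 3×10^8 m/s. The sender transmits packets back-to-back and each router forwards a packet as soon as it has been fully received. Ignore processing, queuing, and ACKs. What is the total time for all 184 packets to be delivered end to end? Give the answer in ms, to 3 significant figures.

5320 ms

Per-hop transmission t_tx = L/R = 72000/2700000 = 26.6667 ms.
Per-hop propagation t_prop = 36000000/300000000 = 120 ms.
Pipeline fill: first packet needs 3·t_tx to clear all hops; remaining 183 packets each add one t_tx.
Total = (3+184-1)·t_tx + 3·t_prop = 186·26.6667 + 3·120 = 5320 ms.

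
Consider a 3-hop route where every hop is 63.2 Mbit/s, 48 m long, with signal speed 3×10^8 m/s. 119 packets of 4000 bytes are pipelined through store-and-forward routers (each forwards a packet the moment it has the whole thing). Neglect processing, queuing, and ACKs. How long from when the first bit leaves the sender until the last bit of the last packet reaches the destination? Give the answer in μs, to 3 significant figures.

61300 μs

Per-hop transmission t_tx = L/R = 32000/63200000 = 506.329 μs.
Per-hop propagation t_prop = 48/300000000 = 0.16 μs.
Pipeline fill: first packet needs 3·t_tx to clear all hops; remaining 118 packets each add one t_tx.
Total = (3+119-1)·t_tx + 3·t_prop = 121·506.329 + 3·0.16 = 61300 μs.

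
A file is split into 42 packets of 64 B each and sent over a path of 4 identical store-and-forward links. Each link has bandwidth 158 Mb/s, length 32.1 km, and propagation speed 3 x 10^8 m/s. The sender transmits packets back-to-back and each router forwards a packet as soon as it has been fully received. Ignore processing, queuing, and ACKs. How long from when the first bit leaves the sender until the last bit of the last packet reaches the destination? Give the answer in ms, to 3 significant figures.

Per-hop transmission t_tx = L/R = 512/158000000 = 0.00324051 ms.
Per-hop propagation t_prop = 32100/300000000 = 0.107 ms.
Pipeline fill: first packet needs 4·t_tx to clear all hops; remaining 41 packets each add one t_tx.
Total = (4+42-1)·t_tx + 4·t_prop = 45·0.00324051 + 4·0.107 = 0.574 ms.

0.574 ms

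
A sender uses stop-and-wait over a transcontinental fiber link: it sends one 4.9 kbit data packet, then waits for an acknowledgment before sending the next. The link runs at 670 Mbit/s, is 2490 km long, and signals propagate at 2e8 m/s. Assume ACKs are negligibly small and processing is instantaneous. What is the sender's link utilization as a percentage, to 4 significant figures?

t_tx = L/R = 4900/670000000 = 7.31343e-06 s.
t_prop = 2490000/200000000 = 0.01245 s; RTT = 0.0249 s.
Cycle = t_tx + RTT = 0.0249073 s.
Utilization = t_tx / cycle = 7.31343e-06/0.0249073 = 0.02936 %.

0.02936 %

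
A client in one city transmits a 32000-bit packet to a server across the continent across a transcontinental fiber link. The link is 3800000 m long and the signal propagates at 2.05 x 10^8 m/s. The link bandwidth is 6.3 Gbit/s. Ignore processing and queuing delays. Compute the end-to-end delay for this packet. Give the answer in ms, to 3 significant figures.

Transmission delay = L/R = 32000 / 6300000000 = 0.00507937 ms.
Propagation delay = d/s = 3800000 m / 2.05e+08 m/s = 18.5366 ms.
Total = 18.5 ms.

18.5 ms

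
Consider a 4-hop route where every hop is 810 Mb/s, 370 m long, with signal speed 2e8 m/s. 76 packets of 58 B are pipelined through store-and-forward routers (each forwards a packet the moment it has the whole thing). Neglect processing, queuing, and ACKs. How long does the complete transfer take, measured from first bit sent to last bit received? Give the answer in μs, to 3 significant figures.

Per-hop transmission t_tx = L/R = 464/810000000 = 0.57284 μs.
Per-hop propagation t_prop = 370/200000000 = 1.85 μs.
Pipeline fill: first packet needs 4·t_tx to clear all hops; remaining 75 packets each add one t_tx.
Total = (4+76-1)·t_tx + 4·t_prop = 79·0.57284 + 4·1.85 = 52.7 μs.

52.7 μs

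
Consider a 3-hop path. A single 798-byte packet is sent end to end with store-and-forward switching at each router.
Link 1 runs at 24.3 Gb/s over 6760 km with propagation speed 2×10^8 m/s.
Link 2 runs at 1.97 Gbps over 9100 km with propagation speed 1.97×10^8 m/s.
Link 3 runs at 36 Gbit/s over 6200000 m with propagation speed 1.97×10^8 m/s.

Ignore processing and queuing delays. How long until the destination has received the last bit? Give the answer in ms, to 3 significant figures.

111 ms

L = 798 × 8 = 6384 bits.
Transmission delays (L/R per hop): 0.000262716, 0.00324061, 0.000177333 ms; sum = 0.00368066 ms.
Propagation delays (d/s per hop): 33.8, 46.1929, 31.4721 ms; sum = 111.465 ms.
End-to-end = 111 ms.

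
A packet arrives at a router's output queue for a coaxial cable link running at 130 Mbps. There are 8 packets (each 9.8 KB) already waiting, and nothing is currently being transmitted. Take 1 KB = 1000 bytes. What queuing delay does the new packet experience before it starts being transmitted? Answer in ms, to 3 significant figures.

4.82 ms

Each queued packet: L/R = 78400/130000000 = 0.603077 ms.
8 queued → 4.82462 ms.
Queuing delay = 4.82 ms.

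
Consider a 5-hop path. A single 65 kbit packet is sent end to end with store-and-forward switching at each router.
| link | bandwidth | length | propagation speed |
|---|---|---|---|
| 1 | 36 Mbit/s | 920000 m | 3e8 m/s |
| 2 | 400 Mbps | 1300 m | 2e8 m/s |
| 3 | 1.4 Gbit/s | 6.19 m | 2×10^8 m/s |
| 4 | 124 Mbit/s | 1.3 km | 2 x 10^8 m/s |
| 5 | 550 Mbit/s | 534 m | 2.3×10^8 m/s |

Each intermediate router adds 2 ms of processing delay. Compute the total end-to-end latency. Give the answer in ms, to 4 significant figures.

13.74 ms

L = 65000 bits.
Transmission delays (L/R per hop): 1.80556, 0.1625, 0.0464286, 0.524194, 0.118182 ms; sum = 2.65686 ms.
Propagation delays (d/s per hop): 3.06667, 0.0065, 3.095e-05, 0.0065, 0.00232174 ms; sum = 3.08202 ms.
Processing at 4 router(s): 4 × 2 ms = 8 ms.
End-to-end = 13.74 ms.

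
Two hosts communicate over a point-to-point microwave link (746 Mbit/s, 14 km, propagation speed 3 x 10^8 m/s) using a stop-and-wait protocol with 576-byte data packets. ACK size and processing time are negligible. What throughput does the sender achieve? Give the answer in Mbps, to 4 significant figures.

t_tx = L/R = 4608/746000000 = 6.17694e-06 s.
t_prop = 14000/300000000 = 4.66667e-05 s; RTT = 9.33333e-05 s.
Cycle = t_tx + RTT = 9.95103e-05 s.
Throughput = L / cycle = 4608 / 9.95103e-05 = 46.31 Mbps.

46.31 Mbps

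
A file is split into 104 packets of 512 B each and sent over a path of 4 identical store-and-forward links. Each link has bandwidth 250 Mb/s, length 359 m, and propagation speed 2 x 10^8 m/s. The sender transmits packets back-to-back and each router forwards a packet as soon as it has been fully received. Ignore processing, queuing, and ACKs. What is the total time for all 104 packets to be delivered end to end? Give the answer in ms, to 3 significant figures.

Per-hop transmission t_tx = L/R = 4096/250000000 = 0.016384 ms.
Per-hop propagation t_prop = 359/200000000 = 0.001795 ms.
Pipeline fill: first packet needs 4·t_tx to clear all hops; remaining 103 packets each add one t_tx.
Total = (4+104-1)·t_tx + 4·t_prop = 107·0.016384 + 4·0.001795 = 1.76 ms.

1.76 ms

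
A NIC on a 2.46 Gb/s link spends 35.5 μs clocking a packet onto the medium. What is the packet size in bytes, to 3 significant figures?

L = R × t_tx = 2460000000 b/s × 3.55e-05 s = 87330 bits.
In bytes: 87330 / 8 = 10900 bytes.

10900 bytes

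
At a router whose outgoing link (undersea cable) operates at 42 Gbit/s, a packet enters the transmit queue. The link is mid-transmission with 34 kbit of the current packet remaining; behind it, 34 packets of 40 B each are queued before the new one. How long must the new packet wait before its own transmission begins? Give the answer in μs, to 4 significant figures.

1.069 μs

Each queued packet: L/R = 320/42000000000 = 0.00761905 μs.
34 queued → 0.259048 μs.
Plus remaining 34000 bits of current packet: 0.809524 μs.
Queuing delay = 1.069 μs.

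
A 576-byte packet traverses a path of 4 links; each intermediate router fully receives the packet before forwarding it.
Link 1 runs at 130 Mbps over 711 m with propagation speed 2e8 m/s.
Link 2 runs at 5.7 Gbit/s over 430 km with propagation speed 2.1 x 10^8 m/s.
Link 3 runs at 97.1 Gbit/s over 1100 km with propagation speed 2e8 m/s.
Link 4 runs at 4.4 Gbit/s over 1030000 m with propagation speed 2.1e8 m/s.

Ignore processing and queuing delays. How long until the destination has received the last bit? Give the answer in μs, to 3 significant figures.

12500 μs

L = 576 × 8 = 4608 bits.
Transmission delays (L/R per hop): 35.4462, 0.808421, 0.0474562, 1.04727 μs; sum = 37.3493 μs.
Propagation delays (d/s per hop): 3.555, 2047.62, 5500, 4904.76 μs; sum = 12455.9 μs.
End-to-end = 12500 μs.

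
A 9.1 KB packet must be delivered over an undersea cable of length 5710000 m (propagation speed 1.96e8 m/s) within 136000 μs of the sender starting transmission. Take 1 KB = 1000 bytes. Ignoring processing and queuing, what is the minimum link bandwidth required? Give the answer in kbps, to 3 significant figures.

L = 72800 bits.
Propagation delay = 5710000 / 196000000 = 29132.7 μs.
Transmission budget = 136000 − 29132.7 = 106867 μs.
R ≥ L / t_tx = 72800 bits / 0.106867 s = 681 kbps.

681 kbps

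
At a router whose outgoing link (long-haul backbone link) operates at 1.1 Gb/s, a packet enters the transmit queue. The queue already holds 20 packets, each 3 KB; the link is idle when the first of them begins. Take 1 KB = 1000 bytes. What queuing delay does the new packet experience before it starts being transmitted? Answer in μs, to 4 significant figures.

Each queued packet: L/R = 24000/1100000000 = 21.8182 μs.
20 queued → 436.364 μs.
Queuing delay = 436.4 μs.

436.4 μs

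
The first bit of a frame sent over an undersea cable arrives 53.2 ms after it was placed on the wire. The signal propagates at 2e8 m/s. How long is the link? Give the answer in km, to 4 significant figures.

d = s × t_prop = 200000000 × 0.0532 = 10640 km.

10640 km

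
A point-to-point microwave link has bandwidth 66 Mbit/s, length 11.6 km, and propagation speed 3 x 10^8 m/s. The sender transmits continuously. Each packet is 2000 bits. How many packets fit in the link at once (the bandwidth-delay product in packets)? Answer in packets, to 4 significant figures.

1.276 packets

Propagation delay = 11600 / 300000000 = 3.86667e-05 s.
BDP = R × t_prop = 66000000 × 3.86667e-05 = 2552 bits.
In packets of 2000 bits: 1.276 packets.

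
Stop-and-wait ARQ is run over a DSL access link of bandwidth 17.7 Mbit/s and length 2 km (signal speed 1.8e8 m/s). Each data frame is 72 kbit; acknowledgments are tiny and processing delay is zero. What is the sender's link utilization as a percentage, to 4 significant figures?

99.46 %

t_tx = L/R = 72000/17700000 = 0.0040678 s.
t_prop = 2000/180000000 = 1.11111e-05 s; RTT = 2.22222e-05 s.
Cycle = t_tx + RTT = 0.00409002 s.
Utilization = t_tx / cycle = 0.0040678/0.00409002 = 99.46 %.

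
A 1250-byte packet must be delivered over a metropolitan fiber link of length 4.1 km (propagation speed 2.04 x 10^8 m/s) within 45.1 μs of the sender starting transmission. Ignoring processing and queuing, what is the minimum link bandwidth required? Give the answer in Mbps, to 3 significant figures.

L = 10000 bits.
Propagation delay = 4100 / 204000000 = 20.098 μs.
Transmission budget = 45.1 − 20.098 = 25.002 μs.
R ≥ L / t_tx = 10000 bits / 2.5002e-05 s = 400 Mbps.

400 Mbps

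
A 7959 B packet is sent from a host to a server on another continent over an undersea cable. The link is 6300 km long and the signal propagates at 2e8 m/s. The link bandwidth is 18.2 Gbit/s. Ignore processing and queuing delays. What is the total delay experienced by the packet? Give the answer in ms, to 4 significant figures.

L = 7959 × 8 = 63672 bits.
Transmission delay = L/R = 63672 / 18200000000 = 0.00349846 ms.
Propagation delay = d/s = 6300000 m / 200000000 m/s = 31.5 ms.
Total = 31.50 ms.

31.50 ms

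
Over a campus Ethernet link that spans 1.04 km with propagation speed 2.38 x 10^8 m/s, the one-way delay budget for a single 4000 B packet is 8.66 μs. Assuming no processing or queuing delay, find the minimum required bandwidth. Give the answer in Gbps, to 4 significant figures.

7.459 Gbps

L = 32000 bits.
Propagation delay = 1040 / 238000000 = 4.36975 μs.
Transmission budget = 8.66 − 4.36975 = 4.29025 μs.
R ≥ L / t_tx = 32000 bits / 4.29025e-06 s = 7.459 Gbps.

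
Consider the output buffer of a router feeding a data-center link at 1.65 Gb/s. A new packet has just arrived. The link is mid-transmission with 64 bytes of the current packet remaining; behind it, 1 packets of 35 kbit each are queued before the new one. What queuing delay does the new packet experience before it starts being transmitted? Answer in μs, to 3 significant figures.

Each queued packet: L/R = 35000/1650000000 = 21.2121 μs.
1 queued → 21.2121 μs.
Plus remaining 512 bits of current packet: 0.310303 μs.
Queuing delay = 21.5 μs.

21.5 μs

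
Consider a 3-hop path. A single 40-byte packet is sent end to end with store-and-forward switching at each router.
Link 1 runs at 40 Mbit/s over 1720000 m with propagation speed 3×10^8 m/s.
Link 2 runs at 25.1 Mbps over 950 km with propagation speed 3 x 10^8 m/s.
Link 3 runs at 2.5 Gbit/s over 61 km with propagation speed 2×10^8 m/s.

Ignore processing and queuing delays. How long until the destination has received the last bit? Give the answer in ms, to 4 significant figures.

9.226 ms

L = 40 × 8 = 320 bits.
Transmission delays (L/R per hop): 0.008, 0.012749, 0.000128 ms; sum = 0.020877 ms.
Propagation delays (d/s per hop): 5.73333, 3.16667, 0.305 ms; sum = 9.205 ms.
End-to-end = 9.226 ms.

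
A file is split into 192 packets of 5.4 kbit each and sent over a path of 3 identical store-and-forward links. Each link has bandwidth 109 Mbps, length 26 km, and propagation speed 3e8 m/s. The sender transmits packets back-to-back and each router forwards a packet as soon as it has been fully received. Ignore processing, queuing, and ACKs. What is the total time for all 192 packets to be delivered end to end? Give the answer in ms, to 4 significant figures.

9.871 ms

Per-hop transmission t_tx = L/R = 5400/109000000 = 0.0495413 ms.
Per-hop propagation t_prop = 26000/300000000 = 0.0866667 ms.
Pipeline fill: first packet needs 3·t_tx to clear all hops; remaining 191 packets each add one t_tx.
Total = (3+192-1)·t_tx + 3·t_prop = 194·0.0495413 + 3·0.0866667 = 9.871 ms.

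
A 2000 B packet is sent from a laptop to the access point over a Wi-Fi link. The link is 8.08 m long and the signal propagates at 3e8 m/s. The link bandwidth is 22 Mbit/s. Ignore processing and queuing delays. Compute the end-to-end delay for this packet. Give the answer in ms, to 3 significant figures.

L = 2000 × 8 = 16000 bits.
Transmission delay = L/R = 16000 / 22000000 = 0.727273 ms.
Propagation delay = d/s = 8.08 m / 300000000 m/s = 2.69333e-05 ms.
Total = 0.727 ms.

0.727 ms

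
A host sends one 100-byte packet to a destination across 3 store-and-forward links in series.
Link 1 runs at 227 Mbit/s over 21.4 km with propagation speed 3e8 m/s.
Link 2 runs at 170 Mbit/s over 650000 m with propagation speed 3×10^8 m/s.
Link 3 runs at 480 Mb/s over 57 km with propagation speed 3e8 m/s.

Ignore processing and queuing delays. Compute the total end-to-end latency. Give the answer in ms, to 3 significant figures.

2.44 ms

L = 100 × 8 = 800 bits.
Transmission delays (L/R per hop): 0.00352423, 0.00470588, 0.00166667 ms; sum = 0.00989678 ms.
Propagation delays (d/s per hop): 0.0713333, 2.16667, 0.19 ms; sum = 2.428 ms.
End-to-end = 2.44 ms.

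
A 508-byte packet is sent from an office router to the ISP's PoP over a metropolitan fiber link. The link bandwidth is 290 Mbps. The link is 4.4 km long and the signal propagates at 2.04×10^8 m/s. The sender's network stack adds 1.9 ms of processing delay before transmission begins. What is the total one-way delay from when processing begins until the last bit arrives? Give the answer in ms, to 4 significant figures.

L = 508 × 8 = 4064 bits.
Transmission delay = L/R = 4064 / 290000000 = 0.0140138 ms.
Propagation delay = d/s = 4400 m / 204000000 m/s = 0.0215686 ms.
Plus processing delay 1.9 ms = 1.9 ms.
Total = 1.936 ms.

1.936 ms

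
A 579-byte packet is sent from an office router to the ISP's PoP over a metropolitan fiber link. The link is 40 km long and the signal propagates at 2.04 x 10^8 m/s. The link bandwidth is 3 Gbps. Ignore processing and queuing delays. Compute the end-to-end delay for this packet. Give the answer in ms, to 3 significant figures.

0.198 ms

L = 579 × 8 = 4632 bits.
Transmission delay = L/R = 4632 / 3000000000 = 0.001544 ms.
Propagation delay = d/s = 40000 m / 204000000 m/s = 0.196078 ms.
Total = 0.198 ms.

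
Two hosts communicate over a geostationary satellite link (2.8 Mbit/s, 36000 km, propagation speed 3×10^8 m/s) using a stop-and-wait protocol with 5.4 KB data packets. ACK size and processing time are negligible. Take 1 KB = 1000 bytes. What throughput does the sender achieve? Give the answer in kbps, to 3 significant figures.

t_tx = L/R = 43200/2800000 = 0.0154286 s.
t_prop = 36000000/300000000 = 0.12 s; RTT = 0.24 s.
Cycle = t_tx + RTT = 0.255429 s.
Throughput = L / cycle = 43200 / 0.255429 = 169 kbps.

169 kbps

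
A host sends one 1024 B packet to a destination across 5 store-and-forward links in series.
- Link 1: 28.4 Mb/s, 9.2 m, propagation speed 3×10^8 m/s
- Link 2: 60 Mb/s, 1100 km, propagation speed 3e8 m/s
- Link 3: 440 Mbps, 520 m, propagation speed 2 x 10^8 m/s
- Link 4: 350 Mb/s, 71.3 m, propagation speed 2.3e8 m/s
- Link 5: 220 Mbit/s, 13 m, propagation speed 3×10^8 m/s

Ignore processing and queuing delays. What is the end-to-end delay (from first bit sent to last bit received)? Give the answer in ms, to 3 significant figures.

4.17 ms

L = 1024 × 8 = 8192 bits.
Transmission delays (L/R per hop): 0.288451, 0.136533, 0.0186182, 0.0234057, 0.0372364 ms; sum = 0.504244 ms.
Propagation delays (d/s per hop): 3.06667e-05, 3.66667, 0.0026, 0.00031, 4.33333e-05 ms; sum = 3.66965 ms.
End-to-end = 4.17 ms.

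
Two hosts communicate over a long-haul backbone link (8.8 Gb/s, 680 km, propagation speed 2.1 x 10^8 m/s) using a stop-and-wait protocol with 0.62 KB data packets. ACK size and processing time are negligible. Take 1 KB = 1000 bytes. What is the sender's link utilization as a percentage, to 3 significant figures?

t_tx = L/R = 4960/8800000000 = 5.63636e-07 s.
t_prop = 680000/210000000 = 0.0032381 s; RTT = 0.00647619 s.
Cycle = t_tx + RTT = 0.00647675 s.
Utilization = t_tx / cycle = 5.63636e-07/0.00647675 = 0.00870 %.

0.00870 %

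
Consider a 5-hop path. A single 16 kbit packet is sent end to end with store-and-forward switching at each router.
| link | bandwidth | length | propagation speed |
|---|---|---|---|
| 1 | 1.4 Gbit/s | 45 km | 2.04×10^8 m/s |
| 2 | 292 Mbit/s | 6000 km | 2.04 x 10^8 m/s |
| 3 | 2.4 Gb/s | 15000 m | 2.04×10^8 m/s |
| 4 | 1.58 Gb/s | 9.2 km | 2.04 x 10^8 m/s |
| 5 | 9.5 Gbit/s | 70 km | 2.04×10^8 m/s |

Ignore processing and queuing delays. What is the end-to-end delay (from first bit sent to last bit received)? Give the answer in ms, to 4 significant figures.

L = 16000 bits.
Transmission delays (L/R per hop): 0.0114286, 0.0547945, 0.00666667, 0.0101266, 0.00168421 ms; sum = 0.0847006 ms.
Propagation delays (d/s per hop): 0.220588, 29.4118, 0.0735294, 0.045098, 0.343137 ms; sum = 30.0941 ms.
End-to-end = 30.18 ms.

30.18 ms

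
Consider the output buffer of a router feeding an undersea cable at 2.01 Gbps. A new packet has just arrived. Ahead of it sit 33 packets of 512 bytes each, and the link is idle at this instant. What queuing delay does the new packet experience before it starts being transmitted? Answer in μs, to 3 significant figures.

Each queued packet: L/R = 4096/2.01e+09 = 2.03781 μs.
33 queued → 67.2478 μs.
Queuing delay = 67.2 μs.

67.2 μs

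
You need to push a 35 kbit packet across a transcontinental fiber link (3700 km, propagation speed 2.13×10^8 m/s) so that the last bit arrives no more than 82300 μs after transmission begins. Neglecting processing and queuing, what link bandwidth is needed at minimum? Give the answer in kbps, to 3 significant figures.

Propagation delay = 3700000 / 213000000 = 17370.9 μs.
Transmission budget = 82300 − 17370.9 = 64929.1 μs.
R ≥ L / t_tx = 35000 bits / 0.0649291 s = 539 kbps.

539 kbps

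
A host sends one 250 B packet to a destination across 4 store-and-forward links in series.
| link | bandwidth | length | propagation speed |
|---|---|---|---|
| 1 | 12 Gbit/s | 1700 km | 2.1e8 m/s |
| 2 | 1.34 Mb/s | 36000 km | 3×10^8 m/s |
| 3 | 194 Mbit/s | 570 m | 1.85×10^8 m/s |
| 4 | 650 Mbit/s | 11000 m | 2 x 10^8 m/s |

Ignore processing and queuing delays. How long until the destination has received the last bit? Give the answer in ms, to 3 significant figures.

130 ms

L = 250 × 8 = 2000 bits.
Transmission delays (L/R per hop): 0.000166667, 1.49254, 0.0103093, 0.00307692 ms; sum = 1.50609 ms.
Propagation delays (d/s per hop): 8.09524, 120, 0.00308108, 0.055 ms; sum = 128.153 ms.
End-to-end = 130 ms.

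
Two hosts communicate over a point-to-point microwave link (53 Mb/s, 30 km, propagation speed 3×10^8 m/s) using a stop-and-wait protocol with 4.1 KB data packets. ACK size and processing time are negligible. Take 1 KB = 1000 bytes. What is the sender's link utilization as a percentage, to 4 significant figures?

75.58 %

t_tx = L/R = 32800/53000000 = 0.000618868 s.
t_prop = 30000/300000000 = 0.0001 s; RTT = 0.0002 s.
Cycle = t_tx + RTT = 0.000818868 s.
Utilization = t_tx / cycle = 0.000618868/0.000818868 = 75.58 %.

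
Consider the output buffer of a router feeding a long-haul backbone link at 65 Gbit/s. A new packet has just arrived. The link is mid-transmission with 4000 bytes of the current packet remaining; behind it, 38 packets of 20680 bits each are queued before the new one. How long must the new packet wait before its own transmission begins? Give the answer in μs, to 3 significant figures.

12.6 μs

Each queued packet: L/R = 20680/65000000000 = 0.318154 μs.
38 queued → 12.0898 μs.
Plus remaining 32000 bits of current packet: 0.492308 μs.
Queuing delay = 12.6 μs.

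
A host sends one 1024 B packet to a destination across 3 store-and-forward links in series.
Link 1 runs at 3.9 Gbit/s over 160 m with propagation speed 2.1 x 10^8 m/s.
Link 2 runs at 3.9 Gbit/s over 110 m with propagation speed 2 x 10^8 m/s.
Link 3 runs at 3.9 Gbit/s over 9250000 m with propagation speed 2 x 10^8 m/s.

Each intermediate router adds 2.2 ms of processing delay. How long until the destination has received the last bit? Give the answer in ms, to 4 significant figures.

50.66 ms

L = 1024 × 8 = 8192 bits.
Transmission delay per hop = L/R = 8192/3900000000 = 0.00210051 ms; 3 hops → 0.00630154 ms.
Propagation delays (d/s per hop): 0.000761905, 0.00055, 46.25 ms; sum = 46.2513 ms.
Processing at 2 router(s): 2 × 2.2 ms = 4.4 ms.
End-to-end = 50.66 ms.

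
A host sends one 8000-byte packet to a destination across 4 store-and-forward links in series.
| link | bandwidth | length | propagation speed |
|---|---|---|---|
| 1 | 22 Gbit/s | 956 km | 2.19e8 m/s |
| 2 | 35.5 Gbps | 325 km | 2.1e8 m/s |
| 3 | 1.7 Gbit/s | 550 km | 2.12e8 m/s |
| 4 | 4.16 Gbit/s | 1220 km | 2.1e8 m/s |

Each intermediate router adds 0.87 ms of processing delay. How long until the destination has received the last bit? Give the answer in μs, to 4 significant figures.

L = 8000 × 8 = 64000 bits.
Transmission delays (L/R per hop): 2.90909, 1.80282, 37.6471, 15.3846 μs; sum = 57.7436 μs.
Propagation delays (d/s per hop): 4365.3, 1547.62, 2594.34, 5809.52 μs; sum = 14316.8 μs.
Processing at 3 router(s): 3 × 0.87 ms = 2610 μs.
End-to-end = 16980 μs.

16980 μs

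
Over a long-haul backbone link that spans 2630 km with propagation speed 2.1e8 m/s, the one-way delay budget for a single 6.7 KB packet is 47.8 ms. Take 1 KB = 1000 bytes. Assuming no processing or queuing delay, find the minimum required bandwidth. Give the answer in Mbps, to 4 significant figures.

1.519 Mbps

L = 53600 bits.
Propagation delay = 2630000 / 210000000 = 12.5238 ms.
Transmission budget = 47.8 − 12.5238 = 35.2762 ms.
R ≥ L / t_tx = 53600 bits / 0.0352762 s = 1.519 Mbps.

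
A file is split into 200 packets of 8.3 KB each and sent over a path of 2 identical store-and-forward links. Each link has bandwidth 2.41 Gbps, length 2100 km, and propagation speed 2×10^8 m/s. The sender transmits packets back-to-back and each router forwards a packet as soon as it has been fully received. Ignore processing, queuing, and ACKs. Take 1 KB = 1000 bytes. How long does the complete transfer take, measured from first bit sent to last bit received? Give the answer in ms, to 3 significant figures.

26.5 ms

Per-hop transmission t_tx = L/R = 66400/2410000000 = 0.0275519 ms.
Per-hop propagation t_prop = 2100000/200000000 = 10.5 ms.
Pipeline fill: first packet needs 2·t_tx to clear all hops; remaining 199 packets each add one t_tx.
Total = (2+200-1)·t_tx + 2·t_prop = 201·0.0275519 + 2·10.5 = 26.5 ms.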